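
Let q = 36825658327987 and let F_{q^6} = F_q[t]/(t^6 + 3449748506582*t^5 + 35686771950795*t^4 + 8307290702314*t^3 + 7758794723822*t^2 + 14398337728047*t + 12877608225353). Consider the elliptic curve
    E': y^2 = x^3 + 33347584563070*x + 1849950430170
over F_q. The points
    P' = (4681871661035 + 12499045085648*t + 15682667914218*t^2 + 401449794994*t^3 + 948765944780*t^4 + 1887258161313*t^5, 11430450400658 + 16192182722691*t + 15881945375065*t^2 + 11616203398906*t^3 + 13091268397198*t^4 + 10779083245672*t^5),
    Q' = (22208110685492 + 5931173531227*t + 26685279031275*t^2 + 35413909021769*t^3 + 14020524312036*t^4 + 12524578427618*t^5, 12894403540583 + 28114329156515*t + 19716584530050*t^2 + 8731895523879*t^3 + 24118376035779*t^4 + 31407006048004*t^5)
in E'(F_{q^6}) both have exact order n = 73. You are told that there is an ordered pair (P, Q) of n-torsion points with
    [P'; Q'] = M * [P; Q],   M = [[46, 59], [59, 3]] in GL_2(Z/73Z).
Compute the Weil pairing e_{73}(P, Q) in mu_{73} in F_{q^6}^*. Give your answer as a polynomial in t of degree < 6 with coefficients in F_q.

10800401182317 + 24383575842984*t + 484847003536*t^2 + 36177881552333*t^3 + 19661863434323*t^4 + 32925616650706*t^5

Since e_{73}(P,P)=e_{73}(Q,Q)=1 and e_{73}(Q,P)=e_{73}(P,Q)^{-1}, expanding e_{73}(46*P + 59*Q,59*P + 3*Q) leaves e(P,Q)^det(M).
46*3 - 59*59 = -3343; reduced mod 73: det = 15, inverse 39.
Double-and-add over 1001001: 7-1 doublings, 3-1 additions; each step l_{T,T}/v_{2T} or l_{T,P'}/v at Q'+S for random S.
Miller gives e_{73}(P',Q') = 4396474268694 + 36024660719467*t + 12438402799411*t^2 + 19671248360318*t^3 + 30125137273656*t^4 + 36063896825279*t^5 in F_{36825658327987^6}.
Thus e_{73}(P,Q) = 10800401182317 + 24383575842984*t + 484847003536*t^2 + 36177881552333*t^3 + 19661863434323*t^4 + 32925616650706*t^5.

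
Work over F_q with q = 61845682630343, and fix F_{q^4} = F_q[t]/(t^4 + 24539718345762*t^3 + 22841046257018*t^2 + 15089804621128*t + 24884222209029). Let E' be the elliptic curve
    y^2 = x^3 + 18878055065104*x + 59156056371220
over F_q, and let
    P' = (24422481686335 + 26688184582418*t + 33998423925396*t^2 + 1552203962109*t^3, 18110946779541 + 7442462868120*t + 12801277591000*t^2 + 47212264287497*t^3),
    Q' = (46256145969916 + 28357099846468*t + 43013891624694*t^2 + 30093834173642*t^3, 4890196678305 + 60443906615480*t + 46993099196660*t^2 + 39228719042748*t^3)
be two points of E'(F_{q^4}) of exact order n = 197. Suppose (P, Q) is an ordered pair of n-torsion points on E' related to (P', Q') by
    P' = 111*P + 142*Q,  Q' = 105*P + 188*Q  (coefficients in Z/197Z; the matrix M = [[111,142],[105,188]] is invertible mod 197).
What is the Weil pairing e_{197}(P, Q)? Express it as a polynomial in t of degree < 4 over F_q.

Since e_{197}(P,P)=e_{197}(Q,Q)=1 and e_{197}(Q,P)=e_{197}(P,Q)^{-1}, expanding e_{197}(111*P + 142*Q,105*P + 188*Q) leaves e(P,Q)^det(M).
Hence e(P,Q) = e(P',Q')^{78} where 78 = 48^{-1} mod 197.
Run Miller on y^2=x^3+18878055065104*x+59156056371220 over F_{61845682630343}: ladder 11000101 (8 bits); e = f_P(D_Q)/f_Q(D_P).
e_{197}(P',Q') = 20471028609831 + 32807880752683*t + 46328084978835*t^2 + 28444692490098*t^3.
Thus e_{197}(P,Q) = 4262743866497 + 51385083002316*t + 580671512965*t^2 + 52650229785577*t^3.

4262743866497 + 51385083002316*t + 580671512965*t^2 + 52650229785577*t^3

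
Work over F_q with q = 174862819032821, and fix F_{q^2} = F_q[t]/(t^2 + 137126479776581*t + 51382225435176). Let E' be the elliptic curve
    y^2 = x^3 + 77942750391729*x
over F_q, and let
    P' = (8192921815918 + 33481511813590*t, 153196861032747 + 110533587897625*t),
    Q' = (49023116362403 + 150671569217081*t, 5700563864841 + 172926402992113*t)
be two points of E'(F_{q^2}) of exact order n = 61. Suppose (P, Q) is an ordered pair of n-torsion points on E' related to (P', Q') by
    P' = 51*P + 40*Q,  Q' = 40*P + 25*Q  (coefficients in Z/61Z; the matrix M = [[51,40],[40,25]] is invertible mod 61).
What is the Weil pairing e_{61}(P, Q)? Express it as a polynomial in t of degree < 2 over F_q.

e_{61}(aP+bQ,cP+dQ) = e_{61}(P,Q)^(ad-bc); with (a,b,c,d)=(51,40,40,25) this gives the det-61 law.
Hence e(P,Q) = e(P',Q')^{3} where 3 = 41^{-1} mod 61.
Double-and-add over 111101: 6-1 doublings, 5-1 additions; each step l_{T,T}/v_{2T} or l_{T,P'}/v at Q'+S for random S.
f_P(D_Q)/f_Q(D_P) = 16172834772533 + 129469832503147*t.
(16172834772533 + 129469832503147*t)^{3} mod (174862819032821,f) = 90448831384700 + 105757642439833*t.

90448831384700 + 105757642439833*t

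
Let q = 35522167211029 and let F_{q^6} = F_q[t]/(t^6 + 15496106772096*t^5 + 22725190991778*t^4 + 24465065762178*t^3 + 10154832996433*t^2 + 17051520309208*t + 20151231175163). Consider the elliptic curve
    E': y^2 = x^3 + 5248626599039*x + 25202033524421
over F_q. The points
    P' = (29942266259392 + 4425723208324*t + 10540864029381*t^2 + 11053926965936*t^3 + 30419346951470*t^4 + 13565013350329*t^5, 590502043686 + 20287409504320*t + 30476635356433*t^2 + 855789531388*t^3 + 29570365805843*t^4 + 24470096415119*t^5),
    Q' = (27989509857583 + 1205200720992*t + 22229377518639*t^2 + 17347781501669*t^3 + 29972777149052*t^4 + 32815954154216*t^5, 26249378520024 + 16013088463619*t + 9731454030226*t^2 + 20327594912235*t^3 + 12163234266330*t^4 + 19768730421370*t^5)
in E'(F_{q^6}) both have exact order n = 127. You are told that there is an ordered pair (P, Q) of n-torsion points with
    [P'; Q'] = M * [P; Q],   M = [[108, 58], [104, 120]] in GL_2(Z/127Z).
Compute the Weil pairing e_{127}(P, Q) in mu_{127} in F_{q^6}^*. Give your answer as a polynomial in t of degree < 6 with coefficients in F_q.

26597816824943 + 35116601695354*t + 29448294493182*t^2 + 16524812606260*t^3 + 19860789501483*t^4 + 4513001511152*t^5

e_{127} is bilinear + alternating on E[127], so e_{127}(108*P + 58*Q, 104*P + 120*Q) = e_{127}(P,Q)^(108*120-58*104).
det M = 108*120 - 58*104 = 6928 = 70 (mod 127); 70^{-1} = 49 (mod 127).
Miller loop for e_{127} over F_{35522167211029^6}: bits of 127 = 1111111; 6 double steps + 6 add steps, l/v at each.
Miller gives e_{127}(P',Q') = 6551086608717 + 13613965648189*t + 19939780270169*t^2 + 32082979799877*t^3 + 19601286437965*t^4 + 8983405141328*t^5 in F_{35522167211029^6}.
Raise to 49: e(P,Q) = 26597816824943 + 35116601695354*t + 29448294493182*t^2 + 16524812606260*t^3 + 19860789501483*t^4 + 4513001511152*t^5 in mu_{127}.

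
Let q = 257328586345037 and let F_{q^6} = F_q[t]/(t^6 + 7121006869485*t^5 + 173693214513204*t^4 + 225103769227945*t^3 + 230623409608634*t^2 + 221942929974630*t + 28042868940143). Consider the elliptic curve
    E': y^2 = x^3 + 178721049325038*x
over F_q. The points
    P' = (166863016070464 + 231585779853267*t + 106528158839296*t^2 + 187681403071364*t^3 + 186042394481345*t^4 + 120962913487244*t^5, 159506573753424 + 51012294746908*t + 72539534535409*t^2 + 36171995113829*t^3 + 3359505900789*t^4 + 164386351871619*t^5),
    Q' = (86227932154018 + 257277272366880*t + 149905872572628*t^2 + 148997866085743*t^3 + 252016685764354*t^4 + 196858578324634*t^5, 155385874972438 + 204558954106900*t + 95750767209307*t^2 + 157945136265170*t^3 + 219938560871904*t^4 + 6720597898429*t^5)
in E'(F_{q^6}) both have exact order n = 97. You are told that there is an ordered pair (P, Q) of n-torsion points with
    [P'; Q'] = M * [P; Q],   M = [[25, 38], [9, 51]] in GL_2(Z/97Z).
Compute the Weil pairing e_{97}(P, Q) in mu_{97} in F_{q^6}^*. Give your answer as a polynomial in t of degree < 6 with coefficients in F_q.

e_{97} is bilinear + alternating on E[97], so e_{97}(25*P + 38*Q, 9*P + 51*Q) = e_{97}(P,Q)^(25*51-38*9).
25*51 - 38*9 = 933; reduced mod 97: det = 60, inverse 76.
7-bit Miller (1100001) on E'/F_{257328586345037} with a'=178721049325038, b'=0: accumulate tangent/chord ratios at Q'+S and P'+S'.
f_P(D_Q)/f_Q(D_P) = 175613324476286 + 128529897755442*t + 134721072447794*t^2 + 138729404545061*t^3 + 70056450332146*t^4 + 19071744719784*t^5.
(175613324476286 + 128529897755442*t + 134721072447794*t^2 + 138729404545061*t^3 + 70056450332146*t^4 + 19071744719784*t^5)^{76} mod (257328586345037,f) = 53869761740099 + 148146050663145*t + 201518538143822*t^2 + 191050518467044*t^3 + 99332158731019*t^4 + 205248323484948*t^5.

53869761740099 + 148146050663145*t + 201518538143822*t^2 + 191050518467044*t^3 + 99332158731019*t^4 + 205248323484948*t^5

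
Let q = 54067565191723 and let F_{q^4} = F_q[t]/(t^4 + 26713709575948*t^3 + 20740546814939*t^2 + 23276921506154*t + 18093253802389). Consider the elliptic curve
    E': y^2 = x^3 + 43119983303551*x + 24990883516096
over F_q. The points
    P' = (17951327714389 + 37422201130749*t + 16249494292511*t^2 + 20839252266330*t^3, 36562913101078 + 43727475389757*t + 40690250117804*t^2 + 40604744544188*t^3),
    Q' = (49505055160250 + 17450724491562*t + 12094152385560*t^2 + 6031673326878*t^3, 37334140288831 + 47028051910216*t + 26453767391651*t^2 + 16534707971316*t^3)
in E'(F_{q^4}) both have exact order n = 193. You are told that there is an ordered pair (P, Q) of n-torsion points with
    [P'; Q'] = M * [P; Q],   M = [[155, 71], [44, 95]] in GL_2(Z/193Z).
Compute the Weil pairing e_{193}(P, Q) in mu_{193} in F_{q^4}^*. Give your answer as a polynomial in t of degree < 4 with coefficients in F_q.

Under M = [[155,71],[44,95]] in GL_2(Z/193), e_{193}(P',Q') = e_{193}(P,Q)^(155*95-71*44 mod 193).
Hence e(P,Q) = e(P',Q')^{46} where 46 = 21^{-1} mod 193.
Miller loop for e_{193} over F_{54067565191723^4}: bits of 193 = 11000001; 7 double steps + 2 add steps, l/v at each.
e_{193}(P',Q') = 6231324550918 + 22009318830052*t + 43689592907548*t^2 + 25763117313033*t^3.
e_{193}(P,Q) = (6231324550918 + 22009318830052*t + 43689592907548*t^2 + 25763117313033*t^3)^{46} = 15501993003229 + 8153017558387*t + 45304238400474*t^2 + 23570677307584*t^3.

15501993003229 + 8153017558387*t + 45304238400474*t^2 + 23570677307584*t^3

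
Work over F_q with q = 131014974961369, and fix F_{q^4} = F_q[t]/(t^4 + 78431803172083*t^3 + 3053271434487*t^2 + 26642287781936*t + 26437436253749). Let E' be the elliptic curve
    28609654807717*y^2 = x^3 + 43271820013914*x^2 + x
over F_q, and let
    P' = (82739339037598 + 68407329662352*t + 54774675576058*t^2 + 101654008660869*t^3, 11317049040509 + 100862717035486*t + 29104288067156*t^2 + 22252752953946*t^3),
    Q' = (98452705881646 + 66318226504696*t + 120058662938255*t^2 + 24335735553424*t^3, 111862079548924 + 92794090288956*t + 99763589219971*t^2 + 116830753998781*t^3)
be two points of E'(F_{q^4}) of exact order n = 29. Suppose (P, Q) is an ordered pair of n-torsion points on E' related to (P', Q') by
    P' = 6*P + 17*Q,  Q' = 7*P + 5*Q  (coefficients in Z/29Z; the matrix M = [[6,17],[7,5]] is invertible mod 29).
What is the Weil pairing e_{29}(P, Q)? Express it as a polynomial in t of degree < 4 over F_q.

The 29-Weil pairing on E[29] over F_{131014974961369} is alternating-bilinear: e_{29}(P',Q') = e_{29}(P,Q)^det(M).
So e_{29}(P,Q) = e_{29}(P',Q')^{14}, since 27*14 = 1 mod 29.
Set x_W=12923386779107*u+50055369865229, y_W=12923386779107*v; then E': y_W^2=x_W^3+115912805065539*x_W+54307302740759.
Run Miller on y^2=x^3+115912805065539*x+54307302740759 over F_{131014974961369}: ladder 11101 (5 bits); e = f_P(D_Q)/f_Q(D_P).
f_P(D_Q)/f_Q(D_P) = 130002539882378 + 8090523964717*t + 11963640749242*t^2 + 62466107124956*t^3.
(130002539882378 + 8090523964717*t + 11963640749242*t^2 + 62466107124956*t^3)^{14} mod (131014974961369,f) = 30878031822861 + 51162139967191*t + 60763598970247*t^2 + 29071195622983*t^3.

30878031822861 + 51162139967191*t + 60763598970247*t^2 + 29071195622983*t^3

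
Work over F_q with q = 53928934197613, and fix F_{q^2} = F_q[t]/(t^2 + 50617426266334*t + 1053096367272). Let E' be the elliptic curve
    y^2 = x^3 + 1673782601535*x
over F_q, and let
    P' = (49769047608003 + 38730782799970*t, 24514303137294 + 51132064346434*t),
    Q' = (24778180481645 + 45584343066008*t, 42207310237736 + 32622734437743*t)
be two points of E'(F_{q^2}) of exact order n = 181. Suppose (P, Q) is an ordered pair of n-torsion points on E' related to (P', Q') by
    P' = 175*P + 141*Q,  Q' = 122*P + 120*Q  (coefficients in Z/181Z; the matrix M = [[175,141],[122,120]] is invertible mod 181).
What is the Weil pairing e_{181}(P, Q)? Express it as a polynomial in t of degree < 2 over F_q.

Since e_{181}(P,P)=e_{181}(Q,Q)=1 and e_{181}(Q,P)=e_{181}(P,Q)^{-1}, expanding e_{181}(175*P + 141*Q,122*P + 120*Q) leaves e(P,Q)^det(M).
det M = 175*120 - 141*122 = 3798 = 178 (mod 181); 178^{-1} = 60 (mod 181).
Double-and-add over 10110101: 8-1 doublings, 5-1 additions; each step l_{T,T}/v_{2T} or l_{T,P'}/v at Q'+S for random S.
f_P(D_Q)/f_Q(D_P) = 30526072026049 + 50229648460581*t.
Raise to 60: e(P,Q) = 48327591522403 + 37913711951662*t in mu_{181}.

48327591522403 + 37913711951662*t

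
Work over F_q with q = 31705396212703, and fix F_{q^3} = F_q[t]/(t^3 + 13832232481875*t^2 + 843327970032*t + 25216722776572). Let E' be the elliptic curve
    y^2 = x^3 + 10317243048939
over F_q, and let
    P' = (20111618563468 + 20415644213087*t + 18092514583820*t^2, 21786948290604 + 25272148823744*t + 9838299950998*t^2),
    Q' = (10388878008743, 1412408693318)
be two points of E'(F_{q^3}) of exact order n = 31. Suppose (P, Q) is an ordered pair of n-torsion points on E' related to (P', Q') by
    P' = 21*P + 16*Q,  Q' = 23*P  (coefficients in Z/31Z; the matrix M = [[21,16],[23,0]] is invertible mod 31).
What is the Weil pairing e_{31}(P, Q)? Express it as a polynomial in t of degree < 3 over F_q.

28999857510423 + 29894654220829*t + 2262044152953*t^2

Under M = [[21,16],[23,0]] in GL_2(Z/31), e_{31}(P',Q') = e_{31}(P,Q)^(21*0-16*23 mod 31).
Inverting 4 mod 31: 8. Thus e_{31}(P,Q) = e(P',Q')^{8}.
Double-and-add over 11111: 5-1 doublings, 5-1 additions; each step l_{T,T}/v_{2T} or l_{T,P'}/v at Q'+S for random S.
So e_{31}(P',Q') = 18500775851367 + 18555788204498*t + 26797041930252*t^2.
Raise to 8: e(P,Q) = 28999857510423 + 29894654220829*t + 2262044152953*t^2 in mu_{31}.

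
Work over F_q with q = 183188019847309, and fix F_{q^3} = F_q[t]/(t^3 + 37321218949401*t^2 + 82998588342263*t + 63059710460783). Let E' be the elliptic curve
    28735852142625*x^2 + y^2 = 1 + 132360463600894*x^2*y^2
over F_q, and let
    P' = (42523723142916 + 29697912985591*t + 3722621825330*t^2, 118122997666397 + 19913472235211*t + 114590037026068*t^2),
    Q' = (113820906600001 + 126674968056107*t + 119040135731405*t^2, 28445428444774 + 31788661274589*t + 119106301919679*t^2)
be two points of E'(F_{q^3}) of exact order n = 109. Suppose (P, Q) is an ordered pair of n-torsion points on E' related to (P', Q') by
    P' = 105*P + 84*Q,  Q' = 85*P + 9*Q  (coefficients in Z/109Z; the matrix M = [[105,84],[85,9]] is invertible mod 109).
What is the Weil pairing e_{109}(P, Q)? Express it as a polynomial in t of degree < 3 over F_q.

139391571925777 + 122778678429771*t + 172899634681219*t^2

Alternating bilinearity on E[109] (values in mu_{109} in F_{183188019847309^3}) gives e(P',Q') = e(P,Q)^det(M).
Hence e(P,Q) = e(P',Q')^{103} where 103 = 18^{-1} mod 109.
Edwards a_E,d_E -> Montgomery A=13890945912184,B=4688487362116 -> Weierstrass 128924359977360,66010548836571 via alpha=179506069163344,beta=19890852097260.
7-bit Miller (1101101) on E'/F_{183188019847309} with a'=128924359977360, b'=66010548836571: accumulate tangent/chord ratios at Q'+S and P'+S'.
The quotient is 83444847075969 + 115146630682358*t + 1488842194150*t^2.
Hence e(P,Q) = 139391571925777 + 122778678429771*t + 172899634681219*t^2 in F_{183188019847309^3}^*.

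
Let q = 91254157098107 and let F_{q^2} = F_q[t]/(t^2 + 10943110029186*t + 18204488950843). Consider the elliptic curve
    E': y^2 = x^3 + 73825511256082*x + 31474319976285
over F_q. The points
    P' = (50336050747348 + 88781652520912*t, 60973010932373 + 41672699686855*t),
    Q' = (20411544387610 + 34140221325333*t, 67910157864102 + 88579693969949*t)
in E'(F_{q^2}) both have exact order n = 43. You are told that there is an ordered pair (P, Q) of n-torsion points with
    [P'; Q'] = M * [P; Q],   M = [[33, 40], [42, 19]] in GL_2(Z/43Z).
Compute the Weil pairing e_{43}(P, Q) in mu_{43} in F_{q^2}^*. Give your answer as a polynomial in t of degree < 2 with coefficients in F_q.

Alternating bilinearity on E[43] (values in mu_{43} in F_{91254157098107^2}) gives e(P',Q') = e(P,Q)^det(M).
33*19 - 40*42 = -1053; reduced mod 43: det = 22, inverse 2.
Double-and-add over 101011: 6-1 doublings, 4-1 additions; each step l_{T,T}/v_{2T} or l_{T,P'}/v at Q'+S for random S.
e_{43}(P',Q') = 21803960430051 + 28710259118031*t.
e_{43}(P,Q) = (21803960430051 + 28710259118031*t)^{2} = 16406116234168 + 51955897657847*t.

16406116234168 + 51955897657847*t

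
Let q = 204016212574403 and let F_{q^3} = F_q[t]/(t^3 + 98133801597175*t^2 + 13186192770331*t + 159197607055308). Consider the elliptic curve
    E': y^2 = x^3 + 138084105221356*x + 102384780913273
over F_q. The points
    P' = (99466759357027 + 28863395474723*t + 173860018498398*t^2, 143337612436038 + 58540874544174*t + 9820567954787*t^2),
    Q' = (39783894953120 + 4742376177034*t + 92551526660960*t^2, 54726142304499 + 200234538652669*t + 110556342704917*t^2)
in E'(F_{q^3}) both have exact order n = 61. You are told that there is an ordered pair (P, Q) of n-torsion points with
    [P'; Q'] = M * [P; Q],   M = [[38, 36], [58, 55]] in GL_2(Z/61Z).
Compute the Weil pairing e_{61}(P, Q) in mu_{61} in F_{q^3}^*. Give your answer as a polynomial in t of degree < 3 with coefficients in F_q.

57316971821898 + 196792503142815*t + 141797120113828*t^2

e_{61} is bilinear + alternating on E[61], so e_{61}(38*P + 36*Q, 58*P + 55*Q) = e_{61}(P,Q)^(38*55-36*58).
So e_{61}(P,Q) = e_{61}(P',Q')^{31}, since 2*31 = 1 mod 61.
Miller loop for e_{61} over F_{204016212574403^3}: bits of 61 = 111101; 5 double steps + 4 add steps, l/v at each.
e_{61}(P',Q') = 129190873389895 + 29728078931829*t + 199461451030036*t^2.
(129190873389895 + 29728078931829*t + 199461451030036*t^2)^{31} mod (204016212574403,f) = 57316971821898 + 196792503142815*t + 141797120113828*t^2.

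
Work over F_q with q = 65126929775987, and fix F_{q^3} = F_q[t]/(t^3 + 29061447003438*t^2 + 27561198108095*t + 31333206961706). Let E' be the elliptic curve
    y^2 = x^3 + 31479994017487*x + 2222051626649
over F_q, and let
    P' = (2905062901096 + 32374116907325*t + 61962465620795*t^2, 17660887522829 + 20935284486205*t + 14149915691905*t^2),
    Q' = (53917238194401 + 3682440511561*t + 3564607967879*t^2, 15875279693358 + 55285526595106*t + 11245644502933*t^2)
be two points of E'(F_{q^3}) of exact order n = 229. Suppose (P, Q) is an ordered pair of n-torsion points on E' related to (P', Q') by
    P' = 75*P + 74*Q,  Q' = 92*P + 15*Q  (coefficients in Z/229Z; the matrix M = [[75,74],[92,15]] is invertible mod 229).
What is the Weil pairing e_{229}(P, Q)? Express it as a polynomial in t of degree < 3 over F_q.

Since e_{229}(P,P)=e_{229}(Q,Q)=1 and e_{229}(Q,P)=e_{229}(P,Q)^{-1}, expanding e_{229}(75*P + 74*Q,92*P + 15*Q) leaves e(P,Q)^det(M).
Hence e(P,Q) = e(P',Q')^{60} where 60 = 42^{-1} mod 229.
Run Miller on y^2=x^3+31479994017487*x+2222051626649 over F_{65126929775987}: ladder 11100101 (8 bits); e = f_P(D_Q)/f_Q(D_P).
The quotient is 46268511942362 + 31580860670000*t + 35843897402497*t^2.
Hence e(P,Q) = 31507260873763 + 20859907442133*t + 32213795037662*t^2 in F_{65126929775987^3}^*.

31507260873763 + 20859907442133*t + 32213795037662*t^2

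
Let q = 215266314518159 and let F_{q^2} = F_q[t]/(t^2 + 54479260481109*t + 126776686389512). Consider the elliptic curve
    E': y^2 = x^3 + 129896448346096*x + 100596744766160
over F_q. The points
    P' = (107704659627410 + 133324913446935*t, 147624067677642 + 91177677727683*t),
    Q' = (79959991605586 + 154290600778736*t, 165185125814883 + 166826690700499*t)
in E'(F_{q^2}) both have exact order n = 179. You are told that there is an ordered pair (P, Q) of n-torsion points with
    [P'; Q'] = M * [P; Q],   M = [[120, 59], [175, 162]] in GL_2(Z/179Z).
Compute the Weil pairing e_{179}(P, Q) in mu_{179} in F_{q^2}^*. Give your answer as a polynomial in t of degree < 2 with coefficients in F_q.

Under M = [[120,59],[175,162]] in GL_2(Z/179), e_{179}(P',Q') = e_{179}(P,Q)^(120*162-59*175 mod 179).
So e_{179}(P,Q) = e_{179}(P',Q')^{115}, since 165*115 = 1 mod 179.
8-bit Miller (10110011) on E'/F_{215266314518159} with a'=129896448346096, b'=100596744766160: accumulate tangent/chord ratios at Q'+S and P'+S'.
So e_{179}(P',Q') = 106628012124629 + 164632618238697*t.
e_{179}(P,Q) = (106628012124629 + 164632618238697*t)^{115} = 67040373030362 + 22707577946117*t.

67040373030362 + 22707577946117*t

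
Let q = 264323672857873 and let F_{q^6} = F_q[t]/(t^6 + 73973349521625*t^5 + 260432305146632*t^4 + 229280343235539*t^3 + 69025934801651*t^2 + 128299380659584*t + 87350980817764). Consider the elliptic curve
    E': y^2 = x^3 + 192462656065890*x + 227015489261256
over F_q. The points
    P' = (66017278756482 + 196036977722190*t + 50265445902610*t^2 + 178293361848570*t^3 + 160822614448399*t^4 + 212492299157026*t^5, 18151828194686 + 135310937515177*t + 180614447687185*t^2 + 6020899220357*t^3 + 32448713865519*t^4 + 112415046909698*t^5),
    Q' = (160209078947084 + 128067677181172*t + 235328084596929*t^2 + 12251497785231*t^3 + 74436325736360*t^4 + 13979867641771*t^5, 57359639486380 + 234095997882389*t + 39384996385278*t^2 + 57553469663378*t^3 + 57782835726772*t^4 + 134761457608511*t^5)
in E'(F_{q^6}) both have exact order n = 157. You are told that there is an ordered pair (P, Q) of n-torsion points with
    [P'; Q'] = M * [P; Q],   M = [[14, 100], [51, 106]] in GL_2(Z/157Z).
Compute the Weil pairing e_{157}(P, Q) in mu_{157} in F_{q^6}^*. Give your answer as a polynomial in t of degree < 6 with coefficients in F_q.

131176344310617 + 18058082740985*t + 4475556393900*t^2 + 100347976516836*t^3 + 18534907025693*t^4 + 147297791935514*t^5

Since e_{157}(P,P)=e_{157}(Q,Q)=1 and e_{157}(Q,P)=e_{157}(P,Q)^{-1}, expanding e_{157}(14*P + 100*Q,51*P + 106*Q) leaves e(P,Q)^det(M).
det(M) mod 157 = 152; its inverse in (Z/157)^* is 94 (check: 152*94 mod 157 = 1).
Miller loop for e_{157} over F_{264323672857873^6}: bits of 157 = 10011101; 7 double steps + 4 add steps, l/v at each.
So e_{157}(P',Q') = 148803733235965 + 185961446032893*t + 225471717164821*t^2 + 124863738806697*t^3 + 7059013654039*t^4 + 77143133948273*t^5.
Finally e_{157}(P,Q) = 131176344310617 + 18058082740985*t + 4475556393900*t^2 + 100347976516836*t^3 + 18534907025693*t^4 + 147297791935514*t^5.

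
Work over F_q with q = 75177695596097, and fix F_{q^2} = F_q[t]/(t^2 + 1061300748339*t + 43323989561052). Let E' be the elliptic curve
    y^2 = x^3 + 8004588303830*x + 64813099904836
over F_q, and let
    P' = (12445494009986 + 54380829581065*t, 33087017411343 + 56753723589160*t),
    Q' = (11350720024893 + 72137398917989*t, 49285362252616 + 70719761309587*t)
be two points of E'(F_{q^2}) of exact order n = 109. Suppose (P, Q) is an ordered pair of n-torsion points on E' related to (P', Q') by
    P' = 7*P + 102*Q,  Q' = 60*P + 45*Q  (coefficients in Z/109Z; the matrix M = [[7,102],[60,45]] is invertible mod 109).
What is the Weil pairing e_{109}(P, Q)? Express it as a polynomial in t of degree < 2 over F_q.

59012305348788 + 4621625374990*t

Since e_{109}(P,P)=e_{109}(Q,Q)=1 and e_{109}(Q,P)=e_{109}(P,Q)^{-1}, expanding e_{109}(7*P + 102*Q,60*P + 45*Q) leaves e(P,Q)^det(M).
det(M) mod 109 = 81; its inverse in (Z/109)^* is 35 (check: 81*35 mod 109 = 1).
Run Miller on y^2=x^3+8004588303830*x+64813099904836 over F_{75177695596097}: ladder 1101101 (7 bits); e = f_P(D_Q)/f_Q(D_P).
Result: e(P',Q') = 1641195511193 + 57221949866658*t.
Finally e_{109}(P,Q) = 59012305348788 + 4621625374990*t.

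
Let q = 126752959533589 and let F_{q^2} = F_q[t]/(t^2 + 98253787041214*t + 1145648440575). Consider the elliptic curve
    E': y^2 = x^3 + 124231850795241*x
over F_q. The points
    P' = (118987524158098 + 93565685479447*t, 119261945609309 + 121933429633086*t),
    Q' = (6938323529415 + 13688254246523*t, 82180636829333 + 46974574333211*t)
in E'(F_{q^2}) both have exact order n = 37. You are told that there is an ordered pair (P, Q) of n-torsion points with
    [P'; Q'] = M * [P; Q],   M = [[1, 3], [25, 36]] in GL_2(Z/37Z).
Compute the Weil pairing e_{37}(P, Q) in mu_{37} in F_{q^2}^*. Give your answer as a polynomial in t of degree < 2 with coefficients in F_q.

69784589041624 + 112214009053709*t

Under M = [[1,3],[25,36]] in GL_2(Z/37), e_{37}(P',Q') = e_{37}(P,Q)^(1*36-3*25 mod 37).
Inverting 35 mod 37: 18. Thus e_{37}(P,Q) = e(P',Q')^{18}.
n = 37 = (100101)_2 (6 bits, wt 3); accumulate f_{37,P'}(Q'+S)/f_{37,P'}(S) along the 5-step ladder.
So e_{37}(P',Q') = 11918289421642 + 4841638595581*t.
Hence e(P,Q) = 69784589041624 + 112214009053709*t in F_{126752959533589^2}^*.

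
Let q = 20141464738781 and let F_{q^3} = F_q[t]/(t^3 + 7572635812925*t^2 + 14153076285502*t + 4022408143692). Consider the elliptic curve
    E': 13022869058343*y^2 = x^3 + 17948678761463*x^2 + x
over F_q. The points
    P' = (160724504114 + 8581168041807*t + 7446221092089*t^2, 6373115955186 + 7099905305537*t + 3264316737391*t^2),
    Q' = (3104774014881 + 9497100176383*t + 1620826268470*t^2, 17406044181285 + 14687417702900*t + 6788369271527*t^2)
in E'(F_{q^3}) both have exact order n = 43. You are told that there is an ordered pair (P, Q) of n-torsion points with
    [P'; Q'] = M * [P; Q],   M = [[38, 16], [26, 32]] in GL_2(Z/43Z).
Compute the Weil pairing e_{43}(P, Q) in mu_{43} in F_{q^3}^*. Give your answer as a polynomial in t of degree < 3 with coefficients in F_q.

7393852591732 + 19685530425864*t + 9153435356148*t^2

e_{43} is bilinear + alternating on E[43], so e_{43}(38*P + 16*Q, 26*P + 32*Q) = e_{43}(P,Q)^(38*32-16*26).
So e_{43}(P,Q) = e_{43}(P',Q')^{5}, since 26*5 = 1 mod 43.
Set x_W=4573958180069*u+6200256122802, y_W=4573958180069*v; then E': y_W^2=x_W^3+4321264377533*x_W+13682864783860.
Double-and-add over 101011: 6-1 doublings, 4-1 additions; each step l_{T,T}/v_{2T} or l_{T,P'}/v at Q'+S for random S.
e_{43}(P',Q') = 18741013631963 + 15132821777596*t + 11502916137243*t^2.
Raise to 5: e(P,Q) = 7393852591732 + 19685530425864*t + 9153435356148*t^2 in mu_{43}.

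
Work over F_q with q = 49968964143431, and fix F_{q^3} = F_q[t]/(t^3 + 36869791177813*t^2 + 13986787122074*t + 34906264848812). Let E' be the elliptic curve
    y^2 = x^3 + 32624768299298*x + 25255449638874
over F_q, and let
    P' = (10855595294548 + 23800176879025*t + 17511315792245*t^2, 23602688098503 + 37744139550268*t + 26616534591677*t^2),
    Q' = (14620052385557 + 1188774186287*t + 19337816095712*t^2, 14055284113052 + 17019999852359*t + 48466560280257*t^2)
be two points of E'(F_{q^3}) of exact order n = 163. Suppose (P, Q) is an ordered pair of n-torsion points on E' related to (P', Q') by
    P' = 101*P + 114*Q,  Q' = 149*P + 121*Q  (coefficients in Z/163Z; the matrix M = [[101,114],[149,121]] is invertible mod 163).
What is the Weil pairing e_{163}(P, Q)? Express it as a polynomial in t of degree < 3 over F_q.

43935268048186 + 47899468298580*t + 831733888730*t^2

e_{163} is bilinear + alternating on E[163], so e_{163}(101*P + 114*Q, 149*P + 121*Q) = e_{163}(P,Q)^(101*121-114*149).
101*121 - 114*149 = -4765; reduced mod 163: det = 125, inverse 30.
Run Miller on y^2=x^3+32624768299298*x+25255449638874 over F_{49968964143431}: ladder 10100011 (8 bits); e = f_P(D_Q)/f_Q(D_P).
Miller gives e_{163}(P',Q') = 48513009813834 + 43509197399006*t + 1387423750405*t^2 in F_{49968964143431^3}.
e_{163}(P,Q) = (48513009813834 + 43509197399006*t + 1387423750405*t^2)^{30} = 43935268048186 + 47899468298580*t + 831733888730*t^2.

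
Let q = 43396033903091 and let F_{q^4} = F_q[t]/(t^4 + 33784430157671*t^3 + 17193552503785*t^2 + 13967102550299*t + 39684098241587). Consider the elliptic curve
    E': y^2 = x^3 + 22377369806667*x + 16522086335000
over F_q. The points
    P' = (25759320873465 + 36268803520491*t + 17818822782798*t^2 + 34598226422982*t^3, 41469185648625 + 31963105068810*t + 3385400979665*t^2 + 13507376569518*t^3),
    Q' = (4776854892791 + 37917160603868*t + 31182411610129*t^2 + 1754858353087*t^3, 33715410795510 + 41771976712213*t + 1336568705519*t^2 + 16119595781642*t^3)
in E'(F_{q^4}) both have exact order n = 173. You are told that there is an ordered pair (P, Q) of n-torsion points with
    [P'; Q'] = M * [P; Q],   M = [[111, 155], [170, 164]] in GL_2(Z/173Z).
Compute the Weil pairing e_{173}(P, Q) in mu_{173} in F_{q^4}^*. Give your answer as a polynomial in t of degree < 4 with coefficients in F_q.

30454037741464 + 39920256827565*t + 27336721285243*t^2 + 4640749896082*t^3

Since e_{173}(P,P)=e_{173}(Q,Q)=1 and e_{173}(Q,P)=e_{173}(P,Q)^{-1}, expanding e_{173}(111*P + 155*Q,170*P + 164*Q) leaves e(P,Q)^det(M).
So e_{173}(P,Q) = e_{173}(P',Q')^{23}, since 158*23 = 1 mod 173.
Double-and-add over 10101101: 8-1 doublings, 5-1 additions; each step l_{T,T}/v_{2T} or l_{T,P'}/v at Q'+S for random S.
So e_{173}(P',Q') = 11763583349969 + 36465383576715*t + 15919579902841*t^2 + 10024028165395*t^3.
e_{173}(P,Q) = (11763583349969 + 36465383576715*t + 15919579902841*t^2 + 10024028165395*t^3)^{23} = 30454037741464 + 39920256827565*t + 27336721285243*t^2 + 4640749896082*t^3.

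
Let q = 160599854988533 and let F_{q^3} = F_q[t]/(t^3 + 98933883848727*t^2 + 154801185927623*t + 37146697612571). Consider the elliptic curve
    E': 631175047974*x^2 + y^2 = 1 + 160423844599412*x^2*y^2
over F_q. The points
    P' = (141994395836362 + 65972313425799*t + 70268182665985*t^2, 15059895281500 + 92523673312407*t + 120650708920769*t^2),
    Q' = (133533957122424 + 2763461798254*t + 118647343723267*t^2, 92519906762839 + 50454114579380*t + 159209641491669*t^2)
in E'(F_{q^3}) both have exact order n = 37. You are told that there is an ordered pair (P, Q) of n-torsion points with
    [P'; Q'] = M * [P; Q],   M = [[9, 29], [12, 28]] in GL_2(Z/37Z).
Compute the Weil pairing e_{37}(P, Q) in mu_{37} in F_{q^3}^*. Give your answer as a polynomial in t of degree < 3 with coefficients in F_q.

Under M = [[9,29],[12,28]] in GL_2(Z/37), e_{37}(P',Q') = e_{37}(P,Q)^(9*28-29*12 mod 37).
Hence e(P,Q) = e(P',Q')^{5} where 5 = 15^{-1} mod 37.
Map (x,y)_Ed via u=(1+y)/(1-y), v=(1+y)/((1-y)x) to Montgomery A=130317604679783,B=82198597167035; then to (a',b')=(105865507923254,86994719800832).
Build f_{37,P'} and f_{37,Q'} via the 6-bit ladder of 37=100101_2; evaluate at shifted divisors; quotient in F_{160599854988533^3}.
f_P(D_Q)/f_Q(D_P) = 59030778040154 + 72895195815988*t + 130877186467473*t^2.
Raise to 5: e(P,Q) = 21607999803752 + 15159567751030*t + 143262080739823*t^2 in mu_{37}.

21607999803752 + 15159567751030*t + 143262080739823*t^2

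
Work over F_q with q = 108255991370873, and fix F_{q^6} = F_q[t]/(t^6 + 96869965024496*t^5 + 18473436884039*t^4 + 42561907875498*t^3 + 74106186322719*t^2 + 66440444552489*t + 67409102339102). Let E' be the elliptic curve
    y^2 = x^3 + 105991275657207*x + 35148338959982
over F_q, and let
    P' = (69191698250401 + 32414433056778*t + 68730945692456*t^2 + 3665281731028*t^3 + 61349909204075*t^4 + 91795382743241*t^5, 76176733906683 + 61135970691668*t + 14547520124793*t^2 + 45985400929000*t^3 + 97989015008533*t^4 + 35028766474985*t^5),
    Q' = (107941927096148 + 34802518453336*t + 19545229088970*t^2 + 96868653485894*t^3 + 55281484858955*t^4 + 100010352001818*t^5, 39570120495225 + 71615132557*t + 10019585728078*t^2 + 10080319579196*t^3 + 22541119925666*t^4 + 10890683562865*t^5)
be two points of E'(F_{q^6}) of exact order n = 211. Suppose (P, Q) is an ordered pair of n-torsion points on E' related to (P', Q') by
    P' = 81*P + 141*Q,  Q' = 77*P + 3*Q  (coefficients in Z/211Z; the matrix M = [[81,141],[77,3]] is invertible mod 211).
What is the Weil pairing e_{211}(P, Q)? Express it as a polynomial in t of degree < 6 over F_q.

13839941260121 + 46509794461337*t + 52520393474150*t^2 + 92946399760879*t^3 + 3202833534607*t^4 + 54738190797483*t^5

e_{211} is bilinear + alternating on E[211], so e_{211}(81*P + 141*Q, 77*P + 3*Q) = e_{211}(P,Q)^(81*3-141*77).
So e_{211}(P,Q) = e_{211}(P',Q')^{89}, since 147*89 = 1 mod 211.
Run Miller on y^2=x^3+105991275657207*x+35148338959982 over F_{108255991370873}: ladder 11010011 (8 bits); e = f_P(D_Q)/f_Q(D_P).
e_{211}(P',Q') = 47813228618523 + 64039892614440*t + 80336944116190*t^2 + 60309513302755*t^3 + 47110635303562*t^4 + 17561469226079*t^5.
Raise to 89: e(P,Q) = 13839941260121 + 46509794461337*t + 52520393474150*t^2 + 92946399760879*t^3 + 3202833534607*t^4 + 54738190797483*t^5 in mu_{211}.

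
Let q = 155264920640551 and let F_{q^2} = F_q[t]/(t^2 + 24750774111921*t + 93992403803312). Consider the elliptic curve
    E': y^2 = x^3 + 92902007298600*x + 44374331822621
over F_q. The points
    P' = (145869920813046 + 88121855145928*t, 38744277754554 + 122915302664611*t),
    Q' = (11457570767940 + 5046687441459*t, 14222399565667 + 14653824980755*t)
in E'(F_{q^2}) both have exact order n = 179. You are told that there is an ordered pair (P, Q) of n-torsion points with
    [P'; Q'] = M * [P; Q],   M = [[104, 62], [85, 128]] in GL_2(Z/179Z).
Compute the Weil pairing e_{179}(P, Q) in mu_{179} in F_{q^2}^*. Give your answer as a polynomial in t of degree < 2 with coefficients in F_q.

The 179-Weil pairing on E[179] over F_{155264920640551} is alternating-bilinear: e_{179}(P',Q') = e_{179}(P,Q)^det(M).
det(M) mod 179 = 166; its inverse in (Z/179)^* is 55 (check: 166*55 mod 179 = 1).
Miller loop for e_{179} over F_{155264920640551^2}: bits of 179 = 10110011; 7 double steps + 4 add steps, l/v at each.
e_{179}(P',Q') = 11588619040659 + 74910805048240*t.
(11588619040659 + 74910805048240*t)^{55} mod (155264920640551,f) = 66903737370153 + 135863740911568*t.

66903737370153 + 135863740911568*t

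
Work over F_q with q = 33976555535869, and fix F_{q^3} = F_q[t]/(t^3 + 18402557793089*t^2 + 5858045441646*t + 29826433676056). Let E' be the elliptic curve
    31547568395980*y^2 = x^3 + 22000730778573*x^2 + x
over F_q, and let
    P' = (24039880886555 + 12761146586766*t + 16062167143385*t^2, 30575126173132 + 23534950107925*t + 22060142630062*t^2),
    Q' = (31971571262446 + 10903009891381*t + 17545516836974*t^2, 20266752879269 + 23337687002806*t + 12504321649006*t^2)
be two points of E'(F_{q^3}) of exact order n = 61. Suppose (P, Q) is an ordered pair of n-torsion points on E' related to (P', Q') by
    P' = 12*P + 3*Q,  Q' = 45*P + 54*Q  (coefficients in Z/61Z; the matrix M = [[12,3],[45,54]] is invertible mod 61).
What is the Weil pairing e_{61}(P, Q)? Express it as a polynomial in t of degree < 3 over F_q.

Since e_{61}(P,P)=e_{61}(Q,Q)=1 and e_{61}(Q,P)=e_{61}(P,Q)^{-1}, expanding e_{61}(12*P + 3*Q,45*P + 54*Q) leaves e(P,Q)^det(M).
det(M) mod 61 = 25; its inverse in (Z/61)^* is 22 (check: 25*22 mod 61 = 1).
Undo Montgomery via alpha=33179453591042, beta=15286388573249: (a',b')=(32217102183211,10749258419736) over F_{33976555535869}.
Run Miller on y^2=x^3+32217102183211*x+10749258419736 over F_{33976555535869}: ladder 111101 (6 bits); e = f_P(D_Q)/f_Q(D_P).
e_{61}(P',Q') = 4026106779673 + 12191405699024*t + 1248010553609*t^2.
e_{61}(P,Q) = (4026106779673 + 12191405699024*t + 1248010553609*t^2)^{22} = 23818746530155 + 22677696020862*t + 12454664993987*t^2.

23818746530155 + 22677696020862*t + 12454664993987*t^2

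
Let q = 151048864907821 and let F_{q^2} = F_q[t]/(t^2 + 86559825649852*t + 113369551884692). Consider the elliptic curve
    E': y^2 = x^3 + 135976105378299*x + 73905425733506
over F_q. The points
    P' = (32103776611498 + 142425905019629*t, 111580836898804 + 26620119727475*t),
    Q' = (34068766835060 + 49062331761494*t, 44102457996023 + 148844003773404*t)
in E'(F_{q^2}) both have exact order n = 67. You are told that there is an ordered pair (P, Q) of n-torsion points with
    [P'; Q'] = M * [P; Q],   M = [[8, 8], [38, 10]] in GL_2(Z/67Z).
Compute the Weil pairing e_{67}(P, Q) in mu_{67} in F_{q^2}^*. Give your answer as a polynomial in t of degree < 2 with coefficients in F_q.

23203752938939 + 75764212806286*t

e_{67} is bilinear + alternating on E[67], so e_{67}(8*P + 8*Q, 38*P + 10*Q) = e_{67}(P,Q)^(8*10-8*38).
det(M) mod 67 = 44; its inverse in (Z/67)^* is 32 (check: 44*32 mod 67 = 1).
7-bit Miller (1000011) on E'/F_{151048864907821} with a'=135976105378299, b'=73905425733506: accumulate tangent/chord ratios at Q'+S and P'+S'.
e_{67}(P',Q') = 8338881180642 + 45432247674356*t.
Hence e(P,Q) = 23203752938939 + 75764212806286*t in F_{151048864907821^2}^*.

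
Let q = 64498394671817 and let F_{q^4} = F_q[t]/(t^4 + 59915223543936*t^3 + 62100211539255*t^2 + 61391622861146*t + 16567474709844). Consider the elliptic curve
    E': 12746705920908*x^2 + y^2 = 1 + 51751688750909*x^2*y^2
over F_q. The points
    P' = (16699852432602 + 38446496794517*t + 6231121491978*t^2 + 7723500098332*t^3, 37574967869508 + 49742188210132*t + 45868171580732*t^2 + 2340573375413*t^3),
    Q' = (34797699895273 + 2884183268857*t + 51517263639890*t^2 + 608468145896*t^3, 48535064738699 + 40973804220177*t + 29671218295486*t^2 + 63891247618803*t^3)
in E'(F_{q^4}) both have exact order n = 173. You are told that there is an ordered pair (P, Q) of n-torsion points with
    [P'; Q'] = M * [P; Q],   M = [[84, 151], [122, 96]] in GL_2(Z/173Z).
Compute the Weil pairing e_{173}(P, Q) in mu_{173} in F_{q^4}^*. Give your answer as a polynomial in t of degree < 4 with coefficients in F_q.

Since e_{173}(P,P)=e_{173}(Q,Q)=1 and e_{173}(Q,P)=e_{173}(P,Q)^{-1}, expanding e_{173}(84*P + 151*Q,122*P + 96*Q) leaves e(P,Q)^det(M).
84*96 - 151*122 = -10358; reduced mod 173: det = 22, inverse 118.
Edwards->Montgomery: u=(1+y)/(1-y), v=u/x -> 33868807908377v^2=u^3+u; then x_W=6373352960454u: y^2=x^3+50319261627605*x.
Double-and-add over 10101101: 8-1 doublings, 5-1 additions; each step l_{T,T}/v_{2T} or l_{T,P'}/v at Q'+S for random S.
e_{173}(P',Q') = 31842656918332 + 26607876001298*t + 53110522694993*t^2 + 44738956747087*t^3.
e_{173}(P,Q) = (31842656918332 + 26607876001298*t + 53110522694993*t^2 + 44738956747087*t^3)^{118} = 62511283171904 + 20490736793539*t + 26634249445635*t^2 + 16169758410803*t^3.

62511283171904 + 20490736793539*t + 26634249445635*t^2 + 16169758410803*t^3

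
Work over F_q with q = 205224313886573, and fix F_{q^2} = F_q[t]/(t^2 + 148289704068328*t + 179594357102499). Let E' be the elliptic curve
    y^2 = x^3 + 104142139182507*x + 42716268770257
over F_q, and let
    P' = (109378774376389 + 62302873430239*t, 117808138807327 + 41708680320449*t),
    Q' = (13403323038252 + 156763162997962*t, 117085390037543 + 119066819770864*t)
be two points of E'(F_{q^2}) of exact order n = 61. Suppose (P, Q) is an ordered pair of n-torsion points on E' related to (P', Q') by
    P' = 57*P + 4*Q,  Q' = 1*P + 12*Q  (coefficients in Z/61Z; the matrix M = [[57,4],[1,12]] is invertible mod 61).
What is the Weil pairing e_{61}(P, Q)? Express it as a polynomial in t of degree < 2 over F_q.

Under M = [[57,4],[1,12]] in GL_2(Z/61), e_{61}(P',Q') = e_{61}(P,Q)^(57*12-4*1 mod 61).
det(M) mod 61 = 9; its inverse in (Z/61)^* is 34 (check: 9*34 mod 61 = 1).
Build f_{61,P'} and f_{61,Q'} via the 6-bit ladder of 61=111101_2; evaluate at shifted divisors; quotient in F_{205224313886573^2}.
e_{61}(P',Q') = 160029166593763 + 162586575461393*t.
e_{61}(P,Q) = (160029166593763 + 162586575461393*t)^{34} = 70596506518447 + 16320793156430*t.

70596506518447 + 16320793156430*t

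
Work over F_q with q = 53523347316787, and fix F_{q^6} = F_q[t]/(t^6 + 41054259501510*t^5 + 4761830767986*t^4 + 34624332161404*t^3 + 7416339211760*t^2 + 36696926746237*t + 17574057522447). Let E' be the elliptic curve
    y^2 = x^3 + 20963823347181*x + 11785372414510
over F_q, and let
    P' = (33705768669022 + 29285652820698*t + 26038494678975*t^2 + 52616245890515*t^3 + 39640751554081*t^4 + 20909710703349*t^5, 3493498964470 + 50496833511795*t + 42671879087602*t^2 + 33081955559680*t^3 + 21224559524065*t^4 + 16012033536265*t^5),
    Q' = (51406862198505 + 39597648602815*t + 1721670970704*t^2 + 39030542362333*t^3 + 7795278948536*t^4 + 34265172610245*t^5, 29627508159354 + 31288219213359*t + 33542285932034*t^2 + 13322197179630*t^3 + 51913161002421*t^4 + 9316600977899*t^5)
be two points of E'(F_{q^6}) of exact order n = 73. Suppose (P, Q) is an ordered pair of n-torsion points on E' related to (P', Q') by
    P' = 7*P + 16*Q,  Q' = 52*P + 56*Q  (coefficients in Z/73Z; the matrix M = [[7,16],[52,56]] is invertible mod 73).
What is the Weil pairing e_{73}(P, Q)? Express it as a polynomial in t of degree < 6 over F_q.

50280920381182 + 10612643529002*t + 20132371704969*t^2 + 14491800910026*t^3 + 50258218811102*t^4 + 568099249320*t^5

Alternating bilinearity on E[73] (values in mu_{73} in F_{53523347316787^6}) gives e(P',Q') = e(P,Q)^det(M).
Hence e(P,Q) = e(P',Q')^{36} where 36 = 71^{-1} mod 73.
Build f_{73,P'} and f_{73,Q'} via the 7-bit ladder of 73=1001001_2; evaluate at shifted divisors; quotient in F_{53523347316787^6}.
f_P(D_Q)/f_Q(D_P) = 43063771924055 + 12609358308075*t + 43534552801621*t^2 + 12061200349377*t^3 + 20197256539418*t^4 + 43242789680849*t^5.
Hence e(P,Q) = 50280920381182 + 10612643529002*t + 20132371704969*t^2 + 14491800910026*t^3 + 50258218811102*t^4 + 568099249320*t^5 in F_{53523347316787^6}^*.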